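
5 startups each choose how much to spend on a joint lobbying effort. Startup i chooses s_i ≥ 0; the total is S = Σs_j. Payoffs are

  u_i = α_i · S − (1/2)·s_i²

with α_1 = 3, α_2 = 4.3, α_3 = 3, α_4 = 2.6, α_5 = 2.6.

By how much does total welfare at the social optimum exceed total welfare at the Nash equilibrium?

Startup i's FOC: ∂u_i/∂s_i = α_i − s_i = 0, so s_i* = α_i.
NE contributions = (3, 4.3, 3, 2.6, 2.6); S = 15.5.
W^NE = (Σα)·S − ½Σα_i² = 15.5² − ½·50.01 = 215.245.
Planner sets s_i = Σα_j = 15.5 for every i, so S^SO = 5·15.5 = 77.5.
W^SO = (Σα)·S^SO − ½·5·(Σα)² = (5/2)·15.5² = 600.625.
Deadweight loss = W^SO − W^NE = 385.38.

385.38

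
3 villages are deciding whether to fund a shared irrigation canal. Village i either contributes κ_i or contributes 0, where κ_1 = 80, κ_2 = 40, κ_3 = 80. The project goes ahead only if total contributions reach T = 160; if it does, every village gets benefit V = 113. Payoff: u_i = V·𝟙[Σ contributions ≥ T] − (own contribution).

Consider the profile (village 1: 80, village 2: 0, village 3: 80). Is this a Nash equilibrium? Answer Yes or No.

Total = 160 ≥ 160: provided.
Village 1 (pledges 80, payoff 33): dropping to 0 → total 80, payoff 0. No gain.
Village 2 (pledges 0, payoff 113): pledging 40 → total 200, payoff 73. No gain.
Village 3 (pledges 80, payoff 33): dropping to 0 → total 80, payoff 0. No gain.

Yes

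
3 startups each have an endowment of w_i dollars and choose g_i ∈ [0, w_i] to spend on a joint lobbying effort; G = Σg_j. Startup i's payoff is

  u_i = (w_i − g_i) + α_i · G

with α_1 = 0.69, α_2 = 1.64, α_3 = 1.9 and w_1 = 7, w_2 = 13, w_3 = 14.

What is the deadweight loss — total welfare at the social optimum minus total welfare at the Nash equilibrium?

22.61

∂u_i/∂g_i = α_i − 1, so startup i contributes w_i if α_i > 1, else 0.
α_i > 1 for i ∈ {2, 3}; NE contributions (0, 13, 14), G = 27.
W^NE = Σw_i − G^NE + (Σα_i)·G^NE = 34 + 3.23·27 = 121.21.
Planner: ∂(Σu_j)/∂g_i = Σα_j − 1 = 3.23 > 0, so everyone contributes w_i; G^SO = 34, W^SO = 34 + 3.23·34 = 143.82.
Deadweight loss = 22.61.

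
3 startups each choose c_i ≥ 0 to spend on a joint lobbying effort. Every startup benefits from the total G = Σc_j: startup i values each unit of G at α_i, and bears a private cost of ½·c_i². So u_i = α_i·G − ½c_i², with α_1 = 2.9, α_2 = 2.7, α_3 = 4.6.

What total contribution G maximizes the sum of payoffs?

Planner FOC: ∂(Σu_j)/∂c_i = (Σα_j) − c_i = 0, so c_i^SO = Σα_j = 10.2 for every i; G^SO = 30.6.

30.6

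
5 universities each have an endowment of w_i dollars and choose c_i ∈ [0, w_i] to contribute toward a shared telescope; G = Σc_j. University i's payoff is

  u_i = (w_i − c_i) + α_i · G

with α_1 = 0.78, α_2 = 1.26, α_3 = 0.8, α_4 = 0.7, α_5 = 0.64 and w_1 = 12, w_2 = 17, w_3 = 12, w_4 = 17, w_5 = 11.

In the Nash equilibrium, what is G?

17

∂u_i/∂c_i = α_i − 1, so university i contributes w_i if α_i > 1, else 0.
α_i > 1 for i ∈ {2}; NE contributions (0, 17, 0, 0, 0), G = 17.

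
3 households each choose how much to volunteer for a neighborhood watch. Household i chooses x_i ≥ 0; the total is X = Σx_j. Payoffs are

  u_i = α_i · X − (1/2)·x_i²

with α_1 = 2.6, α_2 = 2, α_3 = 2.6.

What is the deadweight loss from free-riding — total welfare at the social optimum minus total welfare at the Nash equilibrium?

Household i's FOC: ∂u_i/∂x_i = α_i − x_i = 0, so x_i* = α_i.
NE contributions = (2.6, 2, 2.6); X = 7.2.
W^NE = (Σα)·X − ½Σα_i² = 7.2² − ½·17.52 = 43.08.
Planner sets x_i = Σα_j = 7.2 for every i, so X^SO = 3·7.2 = 21.6.
W^SO = (Σα)·X^SO − ½·3·(Σα)² = (3/2)·7.2² = 77.76.
Deadweight loss = W^SO − W^NE = 34.68.

34.68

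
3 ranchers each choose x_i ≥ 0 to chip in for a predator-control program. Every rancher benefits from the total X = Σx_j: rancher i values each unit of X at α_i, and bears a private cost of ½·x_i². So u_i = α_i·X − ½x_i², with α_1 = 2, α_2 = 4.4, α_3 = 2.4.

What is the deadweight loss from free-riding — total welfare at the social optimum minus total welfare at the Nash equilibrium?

53.28

Rancher i's FOC: ∂u_i/∂x_i = α_i − x_i = 0, so x_i* = α_i.
NE contributions = (2, 4.4, 2.4); X = 8.8.
W^NE = (Σα)·X − ½Σα_i² = 8.8² − ½·29.12 = 62.88.
Planner sets x_i = Σα_j = 8.8 for every i, so X^SO = 3·8.8 = 26.4.
W^SO = (Σα)·X^SO − ½·3·(Σα)² = (3/2)·8.8² = 116.16.
Deadweight loss = W^SO − W^NE = 53.28.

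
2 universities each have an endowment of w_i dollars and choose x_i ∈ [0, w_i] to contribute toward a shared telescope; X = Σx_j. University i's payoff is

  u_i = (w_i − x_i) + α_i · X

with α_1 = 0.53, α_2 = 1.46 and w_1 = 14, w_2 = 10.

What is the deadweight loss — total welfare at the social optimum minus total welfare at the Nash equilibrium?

∂u_i/∂x_i = α_i − 1, so university i contributes w_i if α_i > 1, else 0.
α_i > 1 for i ∈ {2}; NE contributions (0, 10), X = 10.
W^NE = Σw_i − X^NE + (Σα_i)·X^NE = 24 + 0.99·10 = 33.9.
Planner: ∂(Σu_j)/∂x_i = Σα_j − 1 = 0.99 > 0, so everyone contributes w_i; X^SO = 24, W^SO = 24 + 0.99·24 = 47.76.
Deadweight loss = 13.86.

13.86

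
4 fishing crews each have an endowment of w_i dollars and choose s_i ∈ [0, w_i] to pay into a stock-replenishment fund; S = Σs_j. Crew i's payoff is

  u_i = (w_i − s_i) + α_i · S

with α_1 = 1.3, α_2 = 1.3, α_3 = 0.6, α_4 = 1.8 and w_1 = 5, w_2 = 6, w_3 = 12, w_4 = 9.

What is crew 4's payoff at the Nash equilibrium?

∂u_i/∂s_i = α_i − 1, so crew i contributes w_i if α_i > 1, else 0.
α_i > 1 for i ∈ {1, 2, 4}; NE contributions (5, 6, 0, 9), S = 20.
u_4 = (9 − 9) + 1.8·20 = 36.

36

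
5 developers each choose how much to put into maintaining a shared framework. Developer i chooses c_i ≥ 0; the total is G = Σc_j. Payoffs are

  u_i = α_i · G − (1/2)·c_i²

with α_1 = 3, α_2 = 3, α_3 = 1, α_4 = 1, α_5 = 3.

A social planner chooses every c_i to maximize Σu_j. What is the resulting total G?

55

Planner FOC: ∂(Σu_j)/∂c_i = (Σα_j) − c_i = 0, so c_i^SO = Σα_j = 11 for every i; G^SO = 55.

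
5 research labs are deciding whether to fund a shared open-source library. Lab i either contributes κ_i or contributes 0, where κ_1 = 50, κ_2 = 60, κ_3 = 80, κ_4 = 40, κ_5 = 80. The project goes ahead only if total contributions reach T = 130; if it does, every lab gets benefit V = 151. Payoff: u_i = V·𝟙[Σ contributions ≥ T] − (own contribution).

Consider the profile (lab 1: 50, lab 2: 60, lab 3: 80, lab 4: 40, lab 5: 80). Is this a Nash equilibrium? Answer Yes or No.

No

Total = 310 ≥ 130: provided.
Lab 1 (pledges 50, payoff 101): dropping to 0 → total 260, payoff 151. Profitable deviation.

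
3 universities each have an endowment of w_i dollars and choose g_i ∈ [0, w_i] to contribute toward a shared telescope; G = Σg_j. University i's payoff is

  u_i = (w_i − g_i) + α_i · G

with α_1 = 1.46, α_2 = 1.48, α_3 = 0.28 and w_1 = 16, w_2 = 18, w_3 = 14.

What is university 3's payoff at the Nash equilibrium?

∂u_i/∂g_i = α_i − 1, so university i contributes w_i if α_i > 1, else 0.
α_i > 1 for i ∈ {1, 2}; NE contributions (16, 18, 0), G = 34.
u_3 = (14 − 0) + 0.28·34 = 23.52.

23.52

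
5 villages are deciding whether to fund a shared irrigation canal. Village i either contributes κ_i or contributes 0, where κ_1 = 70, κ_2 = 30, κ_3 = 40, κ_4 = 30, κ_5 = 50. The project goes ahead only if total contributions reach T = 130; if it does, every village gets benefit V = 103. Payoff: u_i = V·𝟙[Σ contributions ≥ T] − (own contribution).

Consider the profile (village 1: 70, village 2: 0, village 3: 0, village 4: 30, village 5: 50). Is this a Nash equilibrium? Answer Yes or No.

Total = 150 ≥ 130: provided.
Village 1 (pledges 70, payoff 33): dropping to 0 → total 80, payoff 0. No gain.
Village 2 (pledges 0, payoff 103): pledging 30 → total 180, payoff 73. No gain.
Village 3 (pledges 0, payoff 103): pledging 40 → total 190, payoff 63. No gain.
Village 4 (pledges 30, payoff 73): dropping to 0 → total 120, payoff 0. No gain.
Village 5 (pledges 50, payoff 53): dropping to 0 → total 100, payoff 0. No gain.

Yes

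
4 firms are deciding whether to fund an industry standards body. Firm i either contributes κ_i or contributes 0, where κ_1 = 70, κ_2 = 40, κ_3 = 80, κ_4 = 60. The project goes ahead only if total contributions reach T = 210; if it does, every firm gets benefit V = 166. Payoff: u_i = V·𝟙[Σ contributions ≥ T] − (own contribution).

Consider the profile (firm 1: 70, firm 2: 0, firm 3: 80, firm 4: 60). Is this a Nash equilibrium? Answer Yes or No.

Total = 210 ≥ 210: provided.
Firm 1 (pledges 70, payoff 96): dropping to 0 → total 140, payoff 0. No gain.
Firm 2 (pledges 0, payoff 166): pledging 40 → total 250, payoff 126. No gain.
Firm 3 (pledges 80, payoff 86): dropping to 0 → total 130, payoff 0. No gain.
Firm 4 (pledges 60, payoff 106): dropping to 0 → total 150, payoff 0. No gain.

Yes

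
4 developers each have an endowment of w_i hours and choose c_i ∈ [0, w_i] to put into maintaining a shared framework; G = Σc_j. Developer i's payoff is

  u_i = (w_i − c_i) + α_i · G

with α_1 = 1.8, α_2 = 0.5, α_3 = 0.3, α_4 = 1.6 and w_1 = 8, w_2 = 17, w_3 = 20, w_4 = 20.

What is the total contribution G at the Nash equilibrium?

∂u_i/∂c_i = α_i − 1, so developer i contributes w_i if α_i > 1, else 0.
α_i > 1 for i ∈ {1, 4}; NE contributions (8, 0, 0, 20), G = 28.

28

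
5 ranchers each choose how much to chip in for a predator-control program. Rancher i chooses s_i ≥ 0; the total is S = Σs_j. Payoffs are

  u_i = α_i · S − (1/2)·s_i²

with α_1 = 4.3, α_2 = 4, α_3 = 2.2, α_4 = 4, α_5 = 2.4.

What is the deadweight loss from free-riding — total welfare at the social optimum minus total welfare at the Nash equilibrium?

458.96

Rancher i's FOC: ∂u_i/∂s_i = α_i − s_i = 0, so s_i* = α_i.
NE contributions = (4.3, 4, 2.2, 4, 2.4); S = 16.9.
W^NE = (Σα)·S − ½Σα_i² = 16.9² − ½·61.09 = 255.065.
Planner sets s_i = Σα_j = 16.9 for every i, so S^SO = 5·16.9 = 84.5.
W^SO = (Σα)·S^SO − ½·5·(Σα)² = (5/2)·16.9² = 714.025.
Deadweight loss = W^SO − W^NE = 458.96.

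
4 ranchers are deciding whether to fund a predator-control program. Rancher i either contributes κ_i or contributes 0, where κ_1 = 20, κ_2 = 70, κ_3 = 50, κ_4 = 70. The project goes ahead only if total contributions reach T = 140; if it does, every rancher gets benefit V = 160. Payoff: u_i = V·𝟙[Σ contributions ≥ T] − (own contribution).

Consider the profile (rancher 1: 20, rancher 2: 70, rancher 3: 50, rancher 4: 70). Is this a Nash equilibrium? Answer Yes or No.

Total = 210 ≥ 140: provided.
Rancher 1 (pledges 20, payoff 140): dropping to 0 → total 190, payoff 160. Profitable deviation.

No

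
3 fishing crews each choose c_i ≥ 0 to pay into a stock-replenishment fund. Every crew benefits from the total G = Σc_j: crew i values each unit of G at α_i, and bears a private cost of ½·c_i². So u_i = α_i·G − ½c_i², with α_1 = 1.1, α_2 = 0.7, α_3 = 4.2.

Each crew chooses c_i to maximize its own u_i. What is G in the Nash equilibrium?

6

Crew i's FOC: ∂u_i/∂c_i = α_i − c_i = 0, so c_i* = α_i.
NE contributions = (1.1, 0.7, 4.2); G = 6.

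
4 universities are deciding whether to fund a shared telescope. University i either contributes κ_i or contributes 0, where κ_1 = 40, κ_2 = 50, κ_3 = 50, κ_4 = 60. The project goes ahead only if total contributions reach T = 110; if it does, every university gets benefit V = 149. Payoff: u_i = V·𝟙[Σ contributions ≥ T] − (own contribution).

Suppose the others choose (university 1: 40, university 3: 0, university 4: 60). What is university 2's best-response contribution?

Others' total = 100. Contributing 50 brings total to 150 ≥ 110: gain V − κ_2 = 99.
Best response: 50.

50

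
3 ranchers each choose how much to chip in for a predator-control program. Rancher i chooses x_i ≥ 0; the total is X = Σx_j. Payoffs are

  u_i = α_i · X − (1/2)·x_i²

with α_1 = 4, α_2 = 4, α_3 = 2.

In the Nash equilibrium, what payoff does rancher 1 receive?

32

Rancher i's FOC: ∂u_i/∂x_i = α_i − x_i = 0, so x_i* = α_i.
NE contributions = (4, 4, 2); X = 10.
u_1 = α_1·X − ½·(x_1)² = 4·10 − ½·4² = 32.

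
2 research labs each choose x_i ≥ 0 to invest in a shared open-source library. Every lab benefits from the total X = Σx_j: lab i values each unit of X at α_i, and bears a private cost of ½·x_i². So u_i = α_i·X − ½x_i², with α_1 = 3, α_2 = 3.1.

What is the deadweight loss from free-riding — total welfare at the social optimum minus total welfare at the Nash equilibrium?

9.305

Lab i's FOC: ∂u_i/∂x_i = α_i − x_i = 0, so x_i* = α_i.
NE contributions = (3, 3.1); X = 6.1.
W^NE = (Σα)·X − ½Σα_i² = 6.1² − ½·18.61 = 27.905.
Planner sets x_i = Σα_j = 6.1 for every i, so X^SO = 2·6.1 = 12.2.
W^SO = (Σα)·X^SO − ½·2·(Σα)² = (2/2)·6.1² = 37.21.
Deadweight loss = W^SO − W^NE = 9.305.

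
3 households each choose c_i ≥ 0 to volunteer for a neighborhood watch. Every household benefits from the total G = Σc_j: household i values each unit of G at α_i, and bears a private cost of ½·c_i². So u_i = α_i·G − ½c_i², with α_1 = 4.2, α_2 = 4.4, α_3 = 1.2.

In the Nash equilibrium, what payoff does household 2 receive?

Household i's FOC: ∂u_i/∂c_i = α_i − c_i = 0, so c_i* = α_i.
NE contributions = (4.2, 4.4, 1.2); G = 9.8.
u_2 = α_2·G − ½·(c_2)² = 4.4·9.8 − ½·4.4² = 33.44.

33.44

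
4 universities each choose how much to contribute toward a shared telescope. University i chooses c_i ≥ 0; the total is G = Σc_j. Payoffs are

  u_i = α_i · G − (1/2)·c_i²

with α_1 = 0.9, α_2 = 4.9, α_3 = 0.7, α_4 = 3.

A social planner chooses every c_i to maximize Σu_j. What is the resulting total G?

38

Planner FOC: ∂(Σu_j)/∂c_i = (Σα_j) − c_i = 0, so c_i^SO = Σα_j = 9.5 for every i; G^SO = 38.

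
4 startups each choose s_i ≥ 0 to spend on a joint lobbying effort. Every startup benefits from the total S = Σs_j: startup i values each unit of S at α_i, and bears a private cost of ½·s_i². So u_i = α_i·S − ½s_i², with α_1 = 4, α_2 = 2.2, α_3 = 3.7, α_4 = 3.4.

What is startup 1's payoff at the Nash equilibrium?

45.2

Startup i's FOC: ∂u_i/∂s_i = α_i − s_i = 0, so s_i* = α_i.
NE contributions = (4, 2.2, 3.7, 3.4); S = 13.3.
u_1 = α_1·S − ½·(s_1)² = 4·13.3 − ½·4² = 45.2.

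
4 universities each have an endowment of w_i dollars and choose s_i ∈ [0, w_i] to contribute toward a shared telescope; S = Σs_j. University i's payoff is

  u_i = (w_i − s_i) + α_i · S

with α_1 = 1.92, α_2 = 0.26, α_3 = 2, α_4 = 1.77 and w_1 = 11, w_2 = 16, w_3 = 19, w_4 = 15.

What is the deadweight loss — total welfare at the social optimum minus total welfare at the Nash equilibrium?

∂u_i/∂s_i = α_i − 1, so university i contributes w_i if α_i > 1, else 0.
α_i > 1 for i ∈ {1, 3, 4}; NE contributions (11, 0, 19, 15), S = 45.
W^NE = Σw_i − S^NE + (Σα_i)·S^NE = 61 + 4.95·45 = 283.75.
Planner: ∂(Σu_j)/∂s_i = Σα_j − 1 = 4.95 > 0, so everyone contributes w_i; S^SO = 61, W^SO = 61 + 4.95·61 = 362.95.
Deadweight loss = 79.2.

79.2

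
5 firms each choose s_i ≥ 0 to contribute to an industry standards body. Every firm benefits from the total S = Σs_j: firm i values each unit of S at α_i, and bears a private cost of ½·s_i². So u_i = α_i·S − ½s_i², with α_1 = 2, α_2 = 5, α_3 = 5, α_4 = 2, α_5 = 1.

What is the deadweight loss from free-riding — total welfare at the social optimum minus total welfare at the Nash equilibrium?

367

Firm i's FOC: ∂u_i/∂s_i = α_i − s_i = 0, so s_i* = α_i.
NE contributions = (2, 5, 5, 2, 1); S = 15.
W^NE = (Σα)·S − ½Σα_i² = 15² − ½·59 = 195.5.
Planner sets s_i = Σα_j = 15 for every i, so S^SO = 5·15 = 75.
W^SO = (Σα)·S^SO − ½·5·(Σα)² = (5/2)·15² = 562.5.
Deadweight loss = W^SO − W^NE = 367.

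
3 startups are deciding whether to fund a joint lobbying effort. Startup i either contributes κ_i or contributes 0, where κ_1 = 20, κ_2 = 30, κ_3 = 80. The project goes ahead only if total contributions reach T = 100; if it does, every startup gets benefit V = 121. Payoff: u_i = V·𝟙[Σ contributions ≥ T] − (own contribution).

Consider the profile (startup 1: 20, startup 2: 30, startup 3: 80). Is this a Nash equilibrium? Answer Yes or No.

No

Total = 130 ≥ 100: provided.
Startup 1 (pledges 20, payoff 101): dropping to 0 → total 110, payoff 121. Profitable deviation.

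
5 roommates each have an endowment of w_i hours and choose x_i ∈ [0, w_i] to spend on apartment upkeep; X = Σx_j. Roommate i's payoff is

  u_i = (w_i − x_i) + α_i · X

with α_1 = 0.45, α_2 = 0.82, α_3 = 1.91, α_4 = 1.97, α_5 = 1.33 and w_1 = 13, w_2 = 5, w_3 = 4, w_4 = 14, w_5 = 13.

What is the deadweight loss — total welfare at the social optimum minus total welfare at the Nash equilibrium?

∂u_i/∂x_i = α_i − 1, so roommate i contributes w_i if α_i > 1, else 0.
α_i > 1 for i ∈ {3, 4, 5}; NE contributions (0, 0, 4, 14, 13), X = 31.
W^NE = Σw_i − X^NE + (Σα_i)·X^NE = 49 + 5.48·31 = 218.88.
Planner: ∂(Σu_j)/∂x_i = Σα_j − 1 = 5.48 > 0, so everyone contributes w_i; X^SO = 49, W^SO = 49 + 5.48·49 = 317.52.
Deadweight loss = 98.64.

98.64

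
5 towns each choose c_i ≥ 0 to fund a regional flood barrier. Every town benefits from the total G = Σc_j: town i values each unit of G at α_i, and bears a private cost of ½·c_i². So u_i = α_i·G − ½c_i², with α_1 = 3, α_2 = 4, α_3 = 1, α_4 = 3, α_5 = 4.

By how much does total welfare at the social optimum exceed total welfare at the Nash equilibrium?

Town i's FOC: ∂u_i/∂c_i = α_i − c_i = 0, so c_i* = α_i.
NE contributions = (3, 4, 1, 3, 4); G = 15.
W^NE = (Σα)·G − ½Σα_i² = 15² − ½·51 = 199.5.
Planner sets c_i = Σα_j = 15 for every i, so G^SO = 5·15 = 75.
W^SO = (Σα)·G^SO − ½·5·(Σα)² = (5/2)·15² = 562.5.
Deadweight loss = W^SO − W^NE = 363.

363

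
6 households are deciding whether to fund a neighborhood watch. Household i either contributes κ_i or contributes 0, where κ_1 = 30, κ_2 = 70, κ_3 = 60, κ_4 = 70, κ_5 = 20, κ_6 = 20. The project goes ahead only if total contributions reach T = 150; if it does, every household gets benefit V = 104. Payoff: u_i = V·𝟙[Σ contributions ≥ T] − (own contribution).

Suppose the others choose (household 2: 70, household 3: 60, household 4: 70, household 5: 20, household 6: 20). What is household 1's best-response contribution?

Others' total = 240 ≥ 150; contributing adds cost 30 for no extra benefit.
Best response: 0.

0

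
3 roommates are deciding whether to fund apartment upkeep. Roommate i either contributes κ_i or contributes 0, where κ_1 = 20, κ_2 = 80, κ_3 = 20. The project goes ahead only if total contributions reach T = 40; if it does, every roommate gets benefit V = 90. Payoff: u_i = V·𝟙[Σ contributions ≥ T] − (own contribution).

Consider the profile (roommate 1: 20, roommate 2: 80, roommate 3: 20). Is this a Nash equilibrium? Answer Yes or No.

Total = 120 ≥ 40: provided.
Roommate 1 (pledges 20, payoff 70): dropping to 0 → total 100, payoff 90. Profitable deviation.

No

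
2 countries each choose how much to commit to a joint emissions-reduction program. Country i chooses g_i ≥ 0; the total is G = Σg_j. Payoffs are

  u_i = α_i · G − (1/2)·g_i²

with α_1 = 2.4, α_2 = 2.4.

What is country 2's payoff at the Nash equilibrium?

8.64

Country i's FOC: ∂u_i/∂g_i = α_i − g_i = 0, so g_i* = α_i.
NE contributions = (2.4, 2.4); G = 4.8.
u_2 = α_2·G − ½·(g_2)² = 2.4·4.8 − ½·2.4² = 8.64.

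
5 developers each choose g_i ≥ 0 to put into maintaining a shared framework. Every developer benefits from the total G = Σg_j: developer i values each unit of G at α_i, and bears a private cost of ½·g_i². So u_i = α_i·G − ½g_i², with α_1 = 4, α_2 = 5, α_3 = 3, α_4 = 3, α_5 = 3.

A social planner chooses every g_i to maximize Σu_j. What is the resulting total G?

Planner FOC: ∂(Σu_j)/∂g_i = (Σα_j) − g_i = 0, so g_i^SO = Σα_j = 18 for every i; G^SO = 90.

90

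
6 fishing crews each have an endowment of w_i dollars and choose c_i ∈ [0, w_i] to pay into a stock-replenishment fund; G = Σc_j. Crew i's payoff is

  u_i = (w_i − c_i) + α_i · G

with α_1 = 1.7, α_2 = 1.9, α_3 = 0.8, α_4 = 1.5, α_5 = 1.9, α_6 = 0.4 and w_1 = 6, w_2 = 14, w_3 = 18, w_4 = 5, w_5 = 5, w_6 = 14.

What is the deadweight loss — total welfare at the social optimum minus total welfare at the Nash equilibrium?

230.4

∂u_i/∂c_i = α_i − 1, so crew i contributes w_i if α_i > 1, else 0.
α_i > 1 for i ∈ {1, 2, 4, 5}; NE contributions (6, 14, 0, 5, 5, 0), G = 30.
W^NE = Σw_i − G^NE + (Σα_i)·G^NE = 62 + 7.2·30 = 278.
Planner: ∂(Σu_j)/∂c_i = Σα_j − 1 = 7.2 > 0, so everyone contributes w_i; G^SO = 62, W^SO = 62 + 7.2·62 = 508.4.
Deadweight loss = 230.4.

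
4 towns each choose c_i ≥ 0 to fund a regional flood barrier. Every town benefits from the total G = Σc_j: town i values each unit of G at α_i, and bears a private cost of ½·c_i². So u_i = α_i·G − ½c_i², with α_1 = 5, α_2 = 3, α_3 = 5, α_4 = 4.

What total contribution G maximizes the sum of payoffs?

68

Planner FOC: ∂(Σu_j)/∂c_i = (Σα_j) − c_i = 0, so c_i^SO = Σα_j = 17 for every i; G^SO = 68.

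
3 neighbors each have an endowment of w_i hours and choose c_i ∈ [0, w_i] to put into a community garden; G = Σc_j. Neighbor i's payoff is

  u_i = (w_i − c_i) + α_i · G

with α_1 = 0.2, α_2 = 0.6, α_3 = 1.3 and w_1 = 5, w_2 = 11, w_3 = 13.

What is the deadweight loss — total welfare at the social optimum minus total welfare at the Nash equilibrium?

∂u_i/∂c_i = α_i − 1, so neighbor i contributes w_i if α_i > 1, else 0.
α_i > 1 for i ∈ {3}; NE contributions (0, 0, 13), G = 13.
W^NE = Σw_i − G^NE + (Σα_i)·G^NE = 29 + 1.1·13 = 43.3.
Planner: ∂(Σu_j)/∂c_i = Σα_j − 1 = 1.1 > 0, so everyone contributes w_i; G^SO = 29, W^SO = 29 + 1.1·29 = 60.9.
Deadweight loss = 17.6.

17.6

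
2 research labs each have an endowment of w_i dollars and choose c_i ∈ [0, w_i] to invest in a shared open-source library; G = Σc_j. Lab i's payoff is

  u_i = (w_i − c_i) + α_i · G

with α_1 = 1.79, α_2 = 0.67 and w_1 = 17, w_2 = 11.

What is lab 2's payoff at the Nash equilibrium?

∂u_i/∂c_i = α_i − 1, so lab i contributes w_i if α_i > 1, else 0.
α_i > 1 for i ∈ {1}; NE contributions (17, 0), G = 17.
u_2 = (11 − 0) + 0.67·17 = 22.39.

22.39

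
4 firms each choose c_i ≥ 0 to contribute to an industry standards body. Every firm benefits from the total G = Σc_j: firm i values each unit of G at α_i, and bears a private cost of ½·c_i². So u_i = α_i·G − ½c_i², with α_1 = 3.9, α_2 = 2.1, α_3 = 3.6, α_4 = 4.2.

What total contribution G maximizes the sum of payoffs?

Planner FOC: ∂(Σu_j)/∂c_i = (Σα_j) − c_i = 0, so c_i^SO = Σα_j = 13.8 for every i; G^SO = 55.2.

55.2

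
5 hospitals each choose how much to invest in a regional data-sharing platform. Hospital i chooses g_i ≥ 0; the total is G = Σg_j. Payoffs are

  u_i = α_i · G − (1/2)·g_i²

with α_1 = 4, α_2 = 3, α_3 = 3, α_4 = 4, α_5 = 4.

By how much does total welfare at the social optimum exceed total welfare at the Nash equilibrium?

519

Hospital i's FOC: ∂u_i/∂g_i = α_i − g_i = 0, so g_i* = α_i.
NE contributions = (4, 3, 3, 4, 4); G = 18.
W^NE = (Σα)·G − ½Σα_i² = 18² − ½·66 = 291.
Planner sets g_i = Σα_j = 18 for every i, so G^SO = 5·18 = 90.
W^SO = (Σα)·G^SO − ½·5·(Σα)² = (5/2)·18² = 810.
Deadweight loss = W^SO − W^NE = 519.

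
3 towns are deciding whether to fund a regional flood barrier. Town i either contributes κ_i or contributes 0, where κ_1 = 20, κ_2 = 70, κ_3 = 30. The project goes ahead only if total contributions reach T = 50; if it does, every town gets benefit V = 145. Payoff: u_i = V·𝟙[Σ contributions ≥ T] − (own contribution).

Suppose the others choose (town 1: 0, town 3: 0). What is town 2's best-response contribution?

Others' total = 0. Contributing 70 brings total to 70 ≥ 50: gain V − κ_2 = 75.
Best response: 70.

70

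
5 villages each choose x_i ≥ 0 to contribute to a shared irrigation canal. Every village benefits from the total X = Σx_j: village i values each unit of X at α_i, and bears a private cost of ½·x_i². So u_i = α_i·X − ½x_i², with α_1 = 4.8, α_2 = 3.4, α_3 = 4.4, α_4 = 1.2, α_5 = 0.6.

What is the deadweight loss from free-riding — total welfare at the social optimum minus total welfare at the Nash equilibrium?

338.92

Village i's FOC: ∂u_i/∂x_i = α_i − x_i = 0, so x_i* = α_i.
NE contributions = (4.8, 3.4, 4.4, 1.2, 0.6); X = 14.4.
W^NE = (Σα)·X − ½Σα_i² = 14.4² − ½·55.76 = 179.48.
Planner sets x_i = Σα_j = 14.4 for every i, so X^SO = 5·14.4 = 72.
W^SO = (Σα)·X^SO − ½·5·(Σα)² = (5/2)·14.4² = 518.4.
Deadweight loss = W^SO − W^NE = 338.92.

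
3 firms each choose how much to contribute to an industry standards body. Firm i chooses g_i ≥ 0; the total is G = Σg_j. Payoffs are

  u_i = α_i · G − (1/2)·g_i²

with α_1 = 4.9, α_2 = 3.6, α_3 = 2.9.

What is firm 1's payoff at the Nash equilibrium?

Firm i's FOC: ∂u_i/∂g_i = α_i − g_i = 0, so g_i* = α_i.
NE contributions = (4.9, 3.6, 2.9); G = 11.4.
u_1 = α_1·G − ½·(g_1)² = 4.9·11.4 − ½·4.9² = 43.855.

43.855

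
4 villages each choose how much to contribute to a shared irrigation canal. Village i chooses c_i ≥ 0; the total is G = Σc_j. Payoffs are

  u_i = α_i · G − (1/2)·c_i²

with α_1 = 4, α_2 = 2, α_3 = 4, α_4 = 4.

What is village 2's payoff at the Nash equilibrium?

26

Village i's FOC: ∂u_i/∂c_i = α_i − c_i = 0, so c_i* = α_i.
NE contributions = (4, 2, 4, 4); G = 14.
u_2 = α_2·G − ½·(c_2)² = 2·14 − ½·2² = 26.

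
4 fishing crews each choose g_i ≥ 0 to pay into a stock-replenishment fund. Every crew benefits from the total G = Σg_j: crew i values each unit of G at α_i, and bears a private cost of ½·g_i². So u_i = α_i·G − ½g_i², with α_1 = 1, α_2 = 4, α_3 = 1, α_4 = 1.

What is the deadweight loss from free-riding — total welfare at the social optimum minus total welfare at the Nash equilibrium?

Crew i's FOC: ∂u_i/∂g_i = α_i − g_i = 0, so g_i* = α_i.
NE contributions = (1, 4, 1, 1); G = 7.
W^NE = (Σα)·G − ½Σα_i² = 7² − ½·19 = 39.5.
Planner sets g_i = Σα_j = 7 for every i, so G^SO = 4·7 = 28.
W^SO = (Σα)·G^SO − ½·4·(Σα)² = (4/2)·7² = 98.
Deadweight loss = W^SO − W^NE = 58.5.

58.5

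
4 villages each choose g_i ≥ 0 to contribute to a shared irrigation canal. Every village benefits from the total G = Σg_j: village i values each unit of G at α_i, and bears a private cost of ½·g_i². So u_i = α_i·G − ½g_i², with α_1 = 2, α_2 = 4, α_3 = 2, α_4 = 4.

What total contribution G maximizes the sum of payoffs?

Planner FOC: ∂(Σu_j)/∂g_i = (Σα_j) − g_i = 0, so g_i^SO = Σα_j = 12 for every i; G^SO = 48.

48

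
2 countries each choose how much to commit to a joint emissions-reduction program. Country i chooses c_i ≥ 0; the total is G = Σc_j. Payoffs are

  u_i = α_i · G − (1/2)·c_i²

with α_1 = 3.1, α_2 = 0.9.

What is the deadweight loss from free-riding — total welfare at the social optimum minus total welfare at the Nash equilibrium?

5.21

Country i's FOC: ∂u_i/∂c_i = α_i − c_i = 0, so c_i* = α_i.
NE contributions = (3.1, 0.9); G = 4.
W^NE = (Σα)·G − ½Σα_i² = 4² − ½·10.42 = 10.79.
Planner sets c_i = Σα_j = 4 for every i, so G^SO = 2·4 = 8.
W^SO = (Σα)·G^SO − ½·2·(Σα)² = (2/2)·4² = 16.
Deadweight loss = W^SO − W^NE = 5.21.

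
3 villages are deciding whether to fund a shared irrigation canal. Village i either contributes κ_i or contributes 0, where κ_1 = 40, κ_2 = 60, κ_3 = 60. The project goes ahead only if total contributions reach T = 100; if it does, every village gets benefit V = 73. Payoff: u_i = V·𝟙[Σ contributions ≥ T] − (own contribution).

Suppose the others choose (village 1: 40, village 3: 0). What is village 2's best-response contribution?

60

Others' total = 40. Contributing 60 brings total to 100 ≥ 100: gain V − κ_2 = 13.
Best response: 60.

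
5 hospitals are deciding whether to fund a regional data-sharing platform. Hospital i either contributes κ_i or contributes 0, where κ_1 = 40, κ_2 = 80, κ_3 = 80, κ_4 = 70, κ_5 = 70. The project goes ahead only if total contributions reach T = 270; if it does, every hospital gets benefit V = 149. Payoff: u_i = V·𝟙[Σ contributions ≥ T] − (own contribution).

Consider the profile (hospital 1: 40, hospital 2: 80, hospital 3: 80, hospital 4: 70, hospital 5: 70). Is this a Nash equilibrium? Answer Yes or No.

Total = 340 ≥ 270: provided.
Hospital 1 (pledges 40, payoff 109): dropping to 0 → total 300, payoff 149. Profitable deviation.

No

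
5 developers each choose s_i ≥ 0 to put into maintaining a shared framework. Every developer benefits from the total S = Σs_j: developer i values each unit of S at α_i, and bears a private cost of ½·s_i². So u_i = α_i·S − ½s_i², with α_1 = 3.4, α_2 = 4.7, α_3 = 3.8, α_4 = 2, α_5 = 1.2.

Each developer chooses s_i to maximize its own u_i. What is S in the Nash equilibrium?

15.1

Developer i's FOC: ∂u_i/∂s_i = α_i − s_i = 0, so s_i* = α_i.
NE contributions = (3.4, 4.7, 3.8, 2, 1.2); S = 15.1.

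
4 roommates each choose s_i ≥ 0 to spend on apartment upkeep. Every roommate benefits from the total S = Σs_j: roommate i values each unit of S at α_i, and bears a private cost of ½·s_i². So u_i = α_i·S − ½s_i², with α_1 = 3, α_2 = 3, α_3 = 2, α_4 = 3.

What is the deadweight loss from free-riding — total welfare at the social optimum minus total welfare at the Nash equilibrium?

Roommate i's FOC: ∂u_i/∂s_i = α_i − s_i = 0, so s_i* = α_i.
NE contributions = (3, 3, 2, 3); S = 11.
W^NE = (Σα)·S − ½Σα_i² = 11² − ½·31 = 105.5.
Planner sets s_i = Σα_j = 11 for every i, so S^SO = 4·11 = 44.
W^SO = (Σα)·S^SO − ½·4·(Σα)² = (4/2)·11² = 242.
Deadweight loss = W^SO − W^NE = 136.5.

136.5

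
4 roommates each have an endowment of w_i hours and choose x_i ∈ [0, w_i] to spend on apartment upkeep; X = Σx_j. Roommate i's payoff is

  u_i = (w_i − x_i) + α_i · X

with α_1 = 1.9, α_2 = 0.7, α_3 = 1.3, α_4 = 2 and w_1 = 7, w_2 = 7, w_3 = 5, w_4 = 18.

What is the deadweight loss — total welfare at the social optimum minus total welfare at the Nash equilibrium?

34.3

∂u_i/∂x_i = α_i − 1, so roommate i contributes w_i if α_i > 1, else 0.
α_i > 1 for i ∈ {1, 3, 4}; NE contributions (7, 0, 5, 18), X = 30.
W^NE = Σw_i − X^NE + (Σα_i)·X^NE = 37 + 4.9·30 = 184.
Planner: ∂(Σu_j)/∂x_i = Σα_j − 1 = 4.9 > 0, so everyone contributes w_i; X^SO = 37, W^SO = 37 + 4.9·37 = 218.3.
Deadweight loss = 34.3.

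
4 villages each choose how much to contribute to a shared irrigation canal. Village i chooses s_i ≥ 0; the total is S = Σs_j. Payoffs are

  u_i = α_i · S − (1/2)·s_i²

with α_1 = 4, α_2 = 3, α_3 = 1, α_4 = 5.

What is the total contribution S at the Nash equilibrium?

13

Village i's FOC: ∂u_i/∂s_i = α_i − s_i = 0, so s_i* = α_i.
NE contributions = (4, 3, 1, 5); S = 13.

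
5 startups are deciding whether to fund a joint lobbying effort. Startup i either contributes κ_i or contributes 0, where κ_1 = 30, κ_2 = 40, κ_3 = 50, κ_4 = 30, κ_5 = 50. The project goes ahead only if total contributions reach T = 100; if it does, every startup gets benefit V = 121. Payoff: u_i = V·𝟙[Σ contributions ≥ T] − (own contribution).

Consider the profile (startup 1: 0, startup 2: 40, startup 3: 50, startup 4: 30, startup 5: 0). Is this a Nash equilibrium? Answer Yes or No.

Total = 120 ≥ 100: provided.
Startup 1 (pledges 0, payoff 121): pledging 30 → total 150, payoff 91. No gain.
Startup 2 (pledges 40, payoff 81): dropping to 0 → total 80, payoff 0. No gain.
Startup 3 (pledges 50, payoff 71): dropping to 0 → total 70, payoff 0. No gain.
Startup 4 (pledges 30, payoff 91): dropping to 0 → total 90, payoff 0. No gain.
Startup 5 (pledges 0, payoff 121): pledging 50 → total 170, payoff 71. No gain.

Yes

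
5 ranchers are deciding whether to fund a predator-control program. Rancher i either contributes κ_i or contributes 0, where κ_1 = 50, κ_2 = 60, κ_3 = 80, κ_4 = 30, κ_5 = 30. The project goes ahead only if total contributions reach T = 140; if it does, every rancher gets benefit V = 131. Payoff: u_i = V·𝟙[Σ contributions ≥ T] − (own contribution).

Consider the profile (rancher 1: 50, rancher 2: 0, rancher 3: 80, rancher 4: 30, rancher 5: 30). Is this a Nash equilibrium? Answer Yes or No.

No

Total = 190 ≥ 140: provided.
Rancher 1 (pledges 50, payoff 81): dropping to 0 → total 140, payoff 131. Profitable deviation.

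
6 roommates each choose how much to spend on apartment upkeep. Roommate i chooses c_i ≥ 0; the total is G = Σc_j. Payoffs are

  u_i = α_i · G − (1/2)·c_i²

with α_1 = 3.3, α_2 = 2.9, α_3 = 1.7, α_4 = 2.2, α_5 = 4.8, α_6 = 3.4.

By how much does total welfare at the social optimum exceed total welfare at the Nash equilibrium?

Roommate i's FOC: ∂u_i/∂c_i = α_i − c_i = 0, so c_i* = α_i.
NE contributions = (3.3, 2.9, 1.7, 2.2, 4.8, 3.4); G = 18.3.
W^NE = (Σα)·G − ½Σα_i² = 18.3² − ½·61.63 = 304.075.
Planner sets c_i = Σα_j = 18.3 for every i, so G^SO = 6·18.3 = 109.8.
W^SO = (Σα)·G^SO − ½·6·(Σα)² = (6/2)·18.3² = 1004.67.
Deadweight loss = W^SO − W^NE = 700.595.

700.595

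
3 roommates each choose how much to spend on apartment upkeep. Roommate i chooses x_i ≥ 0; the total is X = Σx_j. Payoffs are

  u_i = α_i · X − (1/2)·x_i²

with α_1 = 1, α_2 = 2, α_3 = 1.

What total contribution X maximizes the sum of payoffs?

Planner FOC: ∂(Σu_j)/∂x_i = (Σα_j) − x_i = 0, so x_i^SO = Σα_j = 4 for every i; X^SO = 12.

12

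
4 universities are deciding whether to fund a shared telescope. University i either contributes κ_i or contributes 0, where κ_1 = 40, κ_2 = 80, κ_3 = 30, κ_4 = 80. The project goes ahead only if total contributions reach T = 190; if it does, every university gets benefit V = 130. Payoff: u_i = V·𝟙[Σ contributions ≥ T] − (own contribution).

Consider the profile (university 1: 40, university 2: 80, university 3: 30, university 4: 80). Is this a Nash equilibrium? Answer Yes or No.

No

Total = 230 ≥ 190: provided.
University 1 (pledges 40, payoff 90): dropping to 0 → total 190, payoff 130. Profitable deviation.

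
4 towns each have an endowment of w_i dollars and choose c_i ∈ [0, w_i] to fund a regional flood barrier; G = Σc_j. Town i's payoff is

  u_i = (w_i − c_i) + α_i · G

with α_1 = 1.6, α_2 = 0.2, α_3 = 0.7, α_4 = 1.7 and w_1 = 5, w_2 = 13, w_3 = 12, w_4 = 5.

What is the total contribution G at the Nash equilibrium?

10

∂u_i/∂c_i = α_i − 1, so town i contributes w_i if α_i > 1, else 0.
α_i > 1 for i ∈ {1, 4}; NE contributions (5, 0, 0, 5), G = 10.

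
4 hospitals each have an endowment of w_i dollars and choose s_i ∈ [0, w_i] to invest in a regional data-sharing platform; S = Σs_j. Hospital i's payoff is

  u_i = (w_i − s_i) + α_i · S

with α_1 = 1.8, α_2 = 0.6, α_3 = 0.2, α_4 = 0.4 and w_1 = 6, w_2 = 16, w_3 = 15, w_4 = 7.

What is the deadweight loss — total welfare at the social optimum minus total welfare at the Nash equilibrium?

76

∂u_i/∂s_i = α_i − 1, so hospital i contributes w_i if α_i > 1, else 0.
α_i > 1 for i ∈ {1}; NE contributions (6, 0, 0, 0), S = 6.
W^NE = Σw_i − S^NE + (Σα_i)·S^NE = 44 + 2·6 = 56.
Planner: ∂(Σu_j)/∂s_i = Σα_j − 1 = 2 > 0, so everyone contributes w_i; S^SO = 44, W^SO = 44 + 2·44 = 132.
Deadweight loss = 76.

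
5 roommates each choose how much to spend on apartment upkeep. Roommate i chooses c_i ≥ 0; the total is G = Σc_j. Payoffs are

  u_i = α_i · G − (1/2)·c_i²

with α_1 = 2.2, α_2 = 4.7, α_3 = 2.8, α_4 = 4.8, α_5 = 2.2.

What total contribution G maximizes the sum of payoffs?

83.5

Planner FOC: ∂(Σu_j)/∂c_i = (Σα_j) − c_i = 0, so c_i^SO = Σα_j = 16.7 for every i; G^SO = 83.5.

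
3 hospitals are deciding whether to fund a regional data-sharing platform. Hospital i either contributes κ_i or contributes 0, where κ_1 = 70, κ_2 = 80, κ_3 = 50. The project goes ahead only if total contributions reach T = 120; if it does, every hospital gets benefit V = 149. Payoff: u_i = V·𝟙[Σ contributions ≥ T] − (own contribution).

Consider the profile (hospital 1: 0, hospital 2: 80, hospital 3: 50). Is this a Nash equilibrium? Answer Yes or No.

Total = 130 ≥ 120: provided.
Hospital 1 (pledges 0, payoff 149): pledging 70 → total 200, payoff 79. No gain.
Hospital 2 (pledges 80, payoff 69): dropping to 0 → total 50, payoff 0. No gain.
Hospital 3 (pledges 50, payoff 99): dropping to 0 → total 80, payoff 0. No gain.

Yes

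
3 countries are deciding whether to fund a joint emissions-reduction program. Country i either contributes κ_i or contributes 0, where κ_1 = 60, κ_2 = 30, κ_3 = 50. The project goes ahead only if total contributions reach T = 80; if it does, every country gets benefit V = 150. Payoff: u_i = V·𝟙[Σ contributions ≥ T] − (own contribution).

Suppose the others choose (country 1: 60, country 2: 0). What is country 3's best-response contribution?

Others' total = 60. Contributing 50 brings total to 110 ≥ 80: gain V − κ_3 = 100.
Best response: 50.

50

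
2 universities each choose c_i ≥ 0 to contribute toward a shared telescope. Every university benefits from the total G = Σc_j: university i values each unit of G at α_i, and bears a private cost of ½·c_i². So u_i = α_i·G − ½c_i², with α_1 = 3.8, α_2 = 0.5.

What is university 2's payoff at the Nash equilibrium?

2.025

University i's FOC: ∂u_i/∂c_i = α_i − c_i = 0, so c_i* = α_i.
NE contributions = (3.8, 0.5); G = 4.3.
u_2 = α_2·G − ½·(c_2)² = 0.5·4.3 − ½·0.5² = 2.025.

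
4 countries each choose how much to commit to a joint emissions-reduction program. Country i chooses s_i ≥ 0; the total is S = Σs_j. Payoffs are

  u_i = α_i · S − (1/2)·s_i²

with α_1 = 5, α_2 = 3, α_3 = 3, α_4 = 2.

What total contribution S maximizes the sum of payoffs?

52

Planner FOC: ∂(Σu_j)/∂s_i = (Σα_j) − s_i = 0, so s_i^SO = Σα_j = 13 for every i; S^SO = 52.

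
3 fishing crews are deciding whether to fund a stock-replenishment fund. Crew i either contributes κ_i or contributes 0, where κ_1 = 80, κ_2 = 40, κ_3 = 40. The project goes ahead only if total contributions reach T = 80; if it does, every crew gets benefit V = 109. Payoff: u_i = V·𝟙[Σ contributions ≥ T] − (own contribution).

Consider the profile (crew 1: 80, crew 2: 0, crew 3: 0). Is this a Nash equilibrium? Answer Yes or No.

Total = 80 ≥ 80: provided.
Crew 1 (pledges 80, payoff 29): dropping to 0 → total 0, payoff 0. No gain.
Crew 2 (pledges 0, payoff 109): pledging 40 → total 120, payoff 69. No gain.
Crew 3 (pledges 0, payoff 109): pledging 40 → total 120, payoff 69. No gain.

Yes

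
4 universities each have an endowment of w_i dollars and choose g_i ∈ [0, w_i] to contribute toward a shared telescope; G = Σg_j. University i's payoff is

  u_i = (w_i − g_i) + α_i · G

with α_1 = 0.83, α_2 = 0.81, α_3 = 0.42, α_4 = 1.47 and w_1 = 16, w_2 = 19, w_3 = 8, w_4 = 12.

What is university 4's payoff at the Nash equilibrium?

∂u_i/∂g_i = α_i − 1, so university i contributes w_i if α_i > 1, else 0.
α_i > 1 for i ∈ {4}; NE contributions (0, 0, 0, 12), G = 12.
u_4 = (12 − 12) + 1.47·12 = 17.64.

17.64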